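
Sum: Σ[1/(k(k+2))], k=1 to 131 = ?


1/(k(k+2)) = (1/2)·(1/k - 1/(k+2)) (partial fractions)
Telescoping: Σ = (1/2)·(1 + 1/2 - 1/132 - 1/133) = 26069/35112

Sum = 26069/35112


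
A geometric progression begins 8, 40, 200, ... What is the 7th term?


aₙ = a₁·r^(n-1)
= 8×5^6
= 8×15625
= 125000

a_7 = 125000


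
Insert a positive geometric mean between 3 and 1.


GM = √(3×1) = √3 = 1.7321

GM = 1.7321


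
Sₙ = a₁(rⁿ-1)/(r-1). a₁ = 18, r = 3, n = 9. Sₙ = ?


Sₙ = 18×(3^9 - 1)/(3 - 1)
= 18×(19683 - 1)/2
= 18×19682/2
= 177138

S_9 = 177138


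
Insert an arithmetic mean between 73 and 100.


AM = (73 + 100)/2 = 173/2 = 86.5

AM = 86.5


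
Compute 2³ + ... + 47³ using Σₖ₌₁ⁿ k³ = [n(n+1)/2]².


Σₖ₌2^47 k³ = [47·48/2]² − [1·2/2]²
= 1272384 − 1 = 1272383

Σk³ = 1272383


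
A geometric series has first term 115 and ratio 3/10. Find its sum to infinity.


S∞ = a₁/(1-r) = 115/(1 - 3/10)
= 115/(7/10)
= 1150/7

S∞ = 1150/7


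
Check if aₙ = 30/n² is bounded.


a₁ = 30, a₂ = 30/4, a₃ = 30/9, ...
0 < aₙ ≤ 30 for all n ≥ 1
The sequence IS bounded

Bounded (0 < aₙ ≤ 30)


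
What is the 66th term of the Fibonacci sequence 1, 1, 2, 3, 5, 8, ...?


Fibonacci sequence: 1, 1, 2, 3, 5, 8, 13, 21, 34, 55, 89, ...
F(66) = 27777890035288

F(66) = 27777890035288


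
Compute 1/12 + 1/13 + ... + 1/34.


Σₖ₌12^34 1/k = 1/12 + 1/13 + 1/14 + ... + 1/34
= 158603136279059/144403552893600
≈ 1.0983

Sum = 158603136279059/144403552893600 ≈ 1.0983


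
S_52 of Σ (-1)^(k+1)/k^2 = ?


S = 1 - 1/4 + 1/9 - 1/16 + 1/25 - 1/36 + 1/49 - 1/64 ± ...
= 0.8223
(Full series converges to +π²/12 ≈ +0.8225)

S_52 = 0.8223


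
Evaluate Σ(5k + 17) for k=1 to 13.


Σ(5k+17) = 5·Σk + 17·n
= 5·91 + 17·13
= 455 + 221 = 676

Σ = 676


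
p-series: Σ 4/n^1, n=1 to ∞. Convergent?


p-series test: Σ c/n^p converges if p > 1, diverges if p ≤ 1 (constant c > 0 doesn't affect convergence).
p = 1
1 ≤ 1 → DIVERGES

Diverges (p = 1 ≤ 1)


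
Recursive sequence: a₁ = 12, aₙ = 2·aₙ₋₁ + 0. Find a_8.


Computing step by step:
a_1 = 12
a_2 = 24
a_3 = 48
a_4 = 96
a_5 = 192
a_6 = 384
a_7 = 768
a_8 = 1536


a_8 = 1536


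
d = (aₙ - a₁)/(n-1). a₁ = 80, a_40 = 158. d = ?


d = (aₙ - a₁)/(n-1)
= (158 - 80)/(40-1)
= 78/39 = 2

d = 2


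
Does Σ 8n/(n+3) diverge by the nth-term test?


lim(n→∞) 8n/(n+3) = 8/1 = 8  (divide numerator and denominator by n)
lim aₙ = 8 ≠ 0 → series DIVERGES

Diverges (lim aₙ = 8 ≠ 0)


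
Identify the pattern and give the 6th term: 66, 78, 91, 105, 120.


Pattern: triangular numbers: n(n+1)/2
Terms: 66, 78, 91, 105, 120
Next term = 136

Next term = 136


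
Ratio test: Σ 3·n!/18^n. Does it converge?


aₙ = 3·n!/18^n
a_{n+1}/aₙ = (n+1)!/18^(n+1) × 18^n/n!  (constant 3 cancels)
= (n+1)/18
L = lim(n→∞) (n+1)/18 = ∞
L > 1 → series DIVERGES

Diverges (ratio test: L = ∞ > 1)


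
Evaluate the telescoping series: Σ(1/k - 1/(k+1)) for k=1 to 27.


Telescoping: adjacent terms cancel.
= 1/1 - 1/28
= 1 - 1/28 = 27/28

Sum = 27/28


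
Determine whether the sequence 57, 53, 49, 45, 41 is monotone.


Differences: -4, -4, -4, -4
All differences < 0 → strictly DECREASING

Monotonically decreasing


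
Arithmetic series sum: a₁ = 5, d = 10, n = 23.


aₙ = 5 + (23-1)×10 = 225
Sₙ = n(a₁+aₙ)/2 = 23×(5+225)/2
= 23×230/2 = 2645

S_23 = 2645


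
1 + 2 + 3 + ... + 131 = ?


n(n+1)/2 = 131×132/2 = 17292/2 = 8646

Σk = 8646


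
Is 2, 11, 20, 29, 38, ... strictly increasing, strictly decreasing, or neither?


Differences: 9, 9, 9, 9
All differences > 0 → strictly INCREASING

Monotonically increasing


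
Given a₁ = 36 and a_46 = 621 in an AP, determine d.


d = (aₙ - a₁)/(n-1)
= (621 - 36)/(46-1)
= 585/45 = 13

d = 13


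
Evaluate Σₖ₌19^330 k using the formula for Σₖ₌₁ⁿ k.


Σₖ₌19^330 k = Σₖ₌₁^330 k − Σₖ₌₁^18 k
= 330·331/2 − 18·19/2
= 54615 − 171 = 54444

Σk = 54444


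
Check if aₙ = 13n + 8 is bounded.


aₙ = 13n + 8 → as n→∞, aₙ→∞
No finite upper bound exists
The sequence is UNBOUNDED

Unbounded (aₙ → ∞ as n → ∞)


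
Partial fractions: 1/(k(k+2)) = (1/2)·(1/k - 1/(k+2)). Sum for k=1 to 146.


1/(k(k+2)) = (1/2)·(1/k - 1/(k+2)) (partial fractions)
Telescoping: Σ = (1/2)·(1 + 1/2 - 1/147 - 1/148) = 32339/43512

Sum = 32339/43512


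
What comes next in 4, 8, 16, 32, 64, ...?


Pattern: powers of 2: 2ⁿ
Terms: 4, 8, 16, 32, 64
Next term = 128

Next term = 128


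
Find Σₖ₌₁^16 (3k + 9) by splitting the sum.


Σ(3k+9) = 3·Σk + 9·n
= 3·136 + 9·16
= 408 + 144 = 552

Σ = 552


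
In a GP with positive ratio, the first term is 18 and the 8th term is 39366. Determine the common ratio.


r^(n-1) = aₙ/a₁
r^7 = 39366/18 = 2187
r = 2187^(1/7)
= 3

r = 3


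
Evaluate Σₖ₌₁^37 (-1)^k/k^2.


S = -1 + 1/4 - 1/9 + 1/16 - 1/25 + 1/36 - 1/49 + 1/64 ± ...
= -0.8228
(Full series converges to -π²/12 ≈ -0.8225)

S_37 = -0.8228


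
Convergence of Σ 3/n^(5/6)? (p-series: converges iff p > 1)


p-series test: Σ c/n^p converges if p > 1, diverges if p ≤ 1 (constant c > 0 doesn't affect convergence).
p = 5/6
5/6 ≤ 1 → DIVERGES

Diverges (p = 5/6 ≤ 1)


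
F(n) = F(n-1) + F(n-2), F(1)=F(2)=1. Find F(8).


Fibonacci sequence: 1, 1, 2, 3, 5, 8, 13, 21
F(8) = 21

F(8) = 21


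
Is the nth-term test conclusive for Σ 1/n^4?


lim(n→∞) 1/n^4 = 0
lim aₙ = 0 → nth-term test is INCONCLUSIVE
(Need other tests; this is actually a convergent p-series with p=4 > 1)

Inconclusive (lim aₙ = 0; need another test)


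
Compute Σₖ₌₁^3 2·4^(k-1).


Sₙ = 2×(4^3 - 1)/(4 - 1)
= 2×(64 - 1)/3
= 2×63/3
= 42

S_3 = 42


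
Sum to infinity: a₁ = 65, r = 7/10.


S∞ = a₁/(1-r) = 65/(1 - 7/10)
= 65/(3/10)
= 650/3

S∞ = 650/3


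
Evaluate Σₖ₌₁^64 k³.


n(n+1)/2 = 64×65/2 = 2080
Σk³ = 2080² = 4326400

Σk³ = 4326400


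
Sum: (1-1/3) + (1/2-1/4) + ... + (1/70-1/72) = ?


Telescoping with gap 2: two head and two tail terms survive.
= (1 + 1/2) - (1/71 + 1/72)
= 3/2 - 1/71 - 1/72 = 7525/5112

Sum = 7525/5112


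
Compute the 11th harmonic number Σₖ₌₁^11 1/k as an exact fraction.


H_11 = 1/1 + 1/2 + 1/3 + ... + 1/11
= 83711/27720
≈ 3.0199

H_11 = 83711/27720 ≈ 3.0199


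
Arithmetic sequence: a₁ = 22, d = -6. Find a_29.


aₙ = a₁ + (n-1)d
= 22 + (29-1)×-6
= 22 - 168
= -146

a_29 = -146


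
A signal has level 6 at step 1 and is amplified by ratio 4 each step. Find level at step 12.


aₙ = a₁·r^(n-1)
= 6×4^11
= 6×4194304
= 25165824

a_12 = 25165824


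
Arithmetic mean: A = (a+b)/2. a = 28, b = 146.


AM = (28 + 146)/2 = 174/2 = 87

AM = 87


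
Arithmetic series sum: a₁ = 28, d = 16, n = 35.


aₙ = 28 + (35-1)×16 = 572
Sₙ = n(a₁+aₙ)/2 = 35×(28+572)/2
= 35×600/2 = 10500

S_35 = 10500


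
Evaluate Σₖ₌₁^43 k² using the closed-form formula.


n = 43
n(n+1)(2n+1)/6 = 43×44×87/6
= 164604/6 = 27434

Σk² = 27434


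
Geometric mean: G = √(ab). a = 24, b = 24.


GM = √(24×24) = √576 = 24

GM = 24


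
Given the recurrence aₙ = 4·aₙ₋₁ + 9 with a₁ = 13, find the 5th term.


Computing step by step:
a_1 = 13
a_2 = 61
a_3 = 253
a_4 = 1021
a_5 = 4093


a_5 = 4093


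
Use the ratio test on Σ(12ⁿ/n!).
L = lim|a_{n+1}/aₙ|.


aₙ = 12^n/n!
a_{n+1}/aₙ = 12^(n+1)/(n+1)! × n!/12^n
= 12/(n+1)
L = lim(n→∞) 12/(n+1) = 0
L < 1 → series CONVERGES

Converges (ratio test: L = 0 < 1)


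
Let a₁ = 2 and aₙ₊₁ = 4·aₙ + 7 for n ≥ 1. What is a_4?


Computing step by step:
a_1 = 2
a_2 = 15
a_3 = 67
a_4 = 275


a_4 = 275


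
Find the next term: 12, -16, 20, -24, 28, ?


Pattern: alternating sign, magnitude arithmetic (d=4)
Terms: 12, -16, 20, -24, 28
Next term = -32

Next term = -32


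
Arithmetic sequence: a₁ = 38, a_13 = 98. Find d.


d = (aₙ - a₁)/(n-1)
= (98 - 38)/(13-1)
= 60/12 = 5

d = 5


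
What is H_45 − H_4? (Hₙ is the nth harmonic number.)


Σₖ₌5^45 1/k = 1/5 + 1/6 + 1/7 + ... + 1/45
= 3110637032899029427/1345655451257488800
≈ 2.3116

Sum = 3110637032899029427/1345655451257488800 ≈ 2.3116


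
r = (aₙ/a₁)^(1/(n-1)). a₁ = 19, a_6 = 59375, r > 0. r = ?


r^(n-1) = aₙ/a₁
r^5 = 59375/19 = 3125
r = 3125^(1/5)
= 5

r = 5


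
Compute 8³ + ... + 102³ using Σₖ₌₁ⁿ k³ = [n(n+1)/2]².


Σₖ₌8^102 k³ = [102·103/2]² − [7·8/2]²
= 27594009 − 784 = 27593225

Σk³ = 27593225


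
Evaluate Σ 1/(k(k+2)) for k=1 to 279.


1/(k(k+2)) = (1/2)·(1/k - 1/(k+2)) (partial fractions)
Telescoping: Σ = (1/2)·(1 + 1/2 - 1/280 - 1/281) = 117459/157360

Sum = 117459/157360


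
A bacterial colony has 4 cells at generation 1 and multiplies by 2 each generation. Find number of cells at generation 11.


aₙ = a₁·r^(n-1)
= 4×2^10
= 4×1024
= 4096

a_11 = 4096


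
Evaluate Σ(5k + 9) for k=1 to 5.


Σ(5k+9) = 5·Σk + 9·n
= 5·15 + 9·5
= 75 + 45 = 120

Σ = 120


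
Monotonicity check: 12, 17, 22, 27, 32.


Differences: 5, 5, 5, 5
All differences > 0 → strictly INCREASING

Monotonically increasing


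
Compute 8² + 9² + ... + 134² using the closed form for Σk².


Σₖ₌8^134 k² = Σₖ₌₁^134 k² − Σₖ₌₁^7 k²
= 134·135·269/6 − 7·8·15/6
= 811035 − 140 = 810895

Σk² = 810895


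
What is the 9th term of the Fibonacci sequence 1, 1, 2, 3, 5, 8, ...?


Fibonacci sequence: 1, 1, 2, 3, 5, 8, 13, 21, 34
F(9) = 34

F(9) = 34


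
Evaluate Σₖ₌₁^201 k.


n(n+1)/2 = 201×202/2 = 40602/2 = 20301

Σk = 20301


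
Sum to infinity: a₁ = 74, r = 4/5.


S∞ = a₁/(1-r) = 74/(1 - 4/5)
= 74/(1/5)
= 370

S∞ = 370


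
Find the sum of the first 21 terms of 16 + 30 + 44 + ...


aₙ = 16 + (21-1)×14 = 296
Sₙ = n(a₁+aₙ)/2 = 21×(16+296)/2
= 21×312/2 = 3276

S_21 = 3276


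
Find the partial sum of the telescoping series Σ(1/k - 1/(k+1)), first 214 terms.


Telescoping: adjacent terms cancel.
= 1/1 - 1/215
= 1 - 1/215 = 214/215

Sum = 214/215


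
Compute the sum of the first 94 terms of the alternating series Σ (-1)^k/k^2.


S = -1 + 1/4 - 1/9 + 1/16 - 1/25 + 1/36 - 1/49 + 1/64 ± ...
= -0.8224
(Full series converges to -π²/12 ≈ -0.8225)

S_94 = -0.8224


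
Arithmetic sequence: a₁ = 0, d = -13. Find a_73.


aₙ = a₁ + (n-1)d
= 0 + (73-1)×-13
= 0 - 936
= -936

a_73 = -936


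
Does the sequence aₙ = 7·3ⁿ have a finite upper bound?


aₙ = 7·3ⁿ → as n→∞, aₙ→∞ (since base 3 > 1)
No finite upper bound exists
The sequence is UNBOUNDED

Unbounded (aₙ → ∞ as n → ∞)


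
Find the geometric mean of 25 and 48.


GM = √(25×48) = √1200 = 34.641

GM = 34.641


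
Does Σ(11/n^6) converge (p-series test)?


p-series test: Σ c/n^p converges if p > 1, diverges if p ≤ 1 (constant c > 0 doesn't affect convergence).
p = 6
6 > 1 → CONVERGES

Converges (p = 6 > 1)


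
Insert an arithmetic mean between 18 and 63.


AM = (18 + 63)/2 = 81/2 = 40.5

AM = 40.5


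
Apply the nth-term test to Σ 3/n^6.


lim(n→∞) 3/n^6 = 0
lim aₙ = 0 → nth-term test is INCONCLUSIVE
(Need other tests; this is actually a convergent p-series with p=6 > 1)

Inconclusive (lim aₙ = 0; need another test)


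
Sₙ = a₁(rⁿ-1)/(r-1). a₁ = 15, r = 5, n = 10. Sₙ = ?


Sₙ = 15×(5^10 - 1)/(5 - 1)
= 15×(9765625 - 1)/4
= 15×9765624/4
= 36621090

S_10 = 36621090


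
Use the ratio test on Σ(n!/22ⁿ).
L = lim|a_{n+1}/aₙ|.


aₙ = n!/22^n
a_{n+1}/aₙ = (n+1)!/22^(n+1) × 22^n/n!
= (n+1)/22
L = lim(n→∞) (n+1)/22 = ∞
L > 1 → series DIVERGES

Diverges (ratio test: L = ∞ > 1)


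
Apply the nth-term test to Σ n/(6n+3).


lim(n→∞) n/(6n+3) = 1/6 = 1/6  (divide numerator and denominator by n)
lim aₙ = 1/6 ≠ 0 → series DIVERGES

Diverges (lim aₙ = 1/6 ≠ 0)


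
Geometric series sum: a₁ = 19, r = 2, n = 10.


Sₙ = 19×(2^10 - 1)/(2 - 1)
= 19×(1024 - 1)/1
= 19×1023/1
= 19437

S_10 = 19437


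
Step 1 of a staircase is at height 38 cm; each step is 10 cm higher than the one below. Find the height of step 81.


aₙ = a₁ + (n-1)d
= 38 + (81-1)×10
= 38 + 800
= 838

a_81 = 838


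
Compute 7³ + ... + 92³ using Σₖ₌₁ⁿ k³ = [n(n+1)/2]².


Σₖ₌7^92 k³ = [92·93/2]² − [6·7/2]²
= 18301284 − 441 = 18300843

Σk³ = 18300843


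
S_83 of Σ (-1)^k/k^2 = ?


S = -1 + 1/4 - 1/9 + 1/16 - 1/25 + 1/36 - 1/49 + 1/64 ± ...
= -0.8225
(Full series converges to -π²/12 ≈ -0.8225)

S_83 = -0.8225


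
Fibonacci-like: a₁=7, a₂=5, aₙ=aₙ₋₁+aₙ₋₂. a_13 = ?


Computing iteratively: 7, 5, 12, 17, 29, 46, 75, 121, 196, 317, 513, 830, ...
a_13 = 1343

a_13 = 1343


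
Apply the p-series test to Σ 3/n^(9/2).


p-series test: Σ c/n^p converges if p > 1, diverges if p ≤ 1 (constant c > 0 doesn't affect convergence).
p = 9/2
9/2 > 1 → CONVERGES

Converges (p = 9/2 > 1)


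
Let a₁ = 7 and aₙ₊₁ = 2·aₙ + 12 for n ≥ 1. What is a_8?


Computing step by step:
a_1 = 7
a_2 = 26
a_3 = 64
a_4 = 140
a_5 = 292
a_6 = 596
a_7 = 1204
a_8 = 2420


a_8 = 2420


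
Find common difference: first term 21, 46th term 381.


d = (aₙ - a₁)/(n-1)
= (381 - 21)/(46-1)
= 360/45 = 8

d = 8


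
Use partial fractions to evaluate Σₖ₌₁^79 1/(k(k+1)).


1/(k(k+1)) = 1/k - 1/(k+1) (partial fractions)
Telescoping: Σ = 1 - 1/80 = 79/80

Sum = 79/80


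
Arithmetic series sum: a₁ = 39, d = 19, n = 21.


aₙ = 39 + (21-1)×19 = 419
Sₙ = n(a₁+aₙ)/2 = 21×(39+419)/2
= 21×458/2 = 4809

S_21 = 4809


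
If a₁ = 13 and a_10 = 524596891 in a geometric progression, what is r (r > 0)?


r^(n-1) = aₙ/a₁
r^9 = 524596891/13 = 40353607
r = 40353607^(1/9)
= 7

r = 7


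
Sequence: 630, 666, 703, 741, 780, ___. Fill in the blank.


Pattern: triangular numbers: n(n+1)/2
Terms: 630, 666, 703, 741, 780
Next term = 820

Next term = 820


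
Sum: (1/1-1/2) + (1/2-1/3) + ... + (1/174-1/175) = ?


Telescoping: adjacent terms cancel.
= 1/1 - 1/175
= 1 - 1/175 = 174/175

Sum = 174/175


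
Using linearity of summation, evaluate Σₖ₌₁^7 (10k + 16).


Σ(10k+16) = 10·Σk + 16·n
= 10·28 + 16·7
= 280 + 112 = 392

Σ = 392


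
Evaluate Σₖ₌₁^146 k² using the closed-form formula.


n = 146
n(n+1)(2n+1)/6 = 146×147×293/6
= 6288366/6 = 1048061

Σk² = 1048061


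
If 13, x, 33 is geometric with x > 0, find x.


GM = √(13×33) = √429 = 20.7123

GM = 20.7123


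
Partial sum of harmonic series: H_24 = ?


H_24 = 1/1 + 1/2 + 1/3 + ... + 1/24
= 1347822955/356948592
≈ 3.776

H_24 = 1347822955/356948592 ≈ 3.776


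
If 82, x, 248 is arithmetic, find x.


AM = (82 + 248)/2 = 330/2 = 165

AM = 165


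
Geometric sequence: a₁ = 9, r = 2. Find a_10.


aₙ = a₁·r^(n-1)
= 9×2^9
= 9×512
= 4608

a_10 = 4608


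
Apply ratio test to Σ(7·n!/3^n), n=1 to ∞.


aₙ = 7·n!/3^n
a_{n+1}/aₙ = (n+1)!/3^(n+1) × 3^n/n!  (constant 7 cancels)
= (n+1)/3
L = lim(n→∞) (n+1)/3 = ∞
L > 1 → series DIVERGES

Diverges (ratio test: L = ∞ > 1)


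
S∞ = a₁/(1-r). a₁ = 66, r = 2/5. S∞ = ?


S∞ = a₁/(1-r) = 66/(1 - 2/5)
= 66/(3/5)
= 110

S∞ = 110


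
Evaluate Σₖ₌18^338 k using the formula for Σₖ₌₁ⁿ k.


Σₖ₌18^338 k = Σₖ₌₁^338 k − Σₖ₌₁^17 k
= 338·339/2 − 17·18/2
= 57291 − 153 = 57138

Σk = 57138


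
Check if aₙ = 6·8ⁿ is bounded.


aₙ = 6·8ⁿ → as n→∞, aₙ→∞ (since base 8 > 1)
No finite upper bound exists
The sequence is UNBOUNDED

Unbounded (aₙ → ∞ as n → ∞)


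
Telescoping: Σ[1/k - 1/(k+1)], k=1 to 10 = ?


Telescoping: adjacent terms cancel.
= 1/1 - 1/11
= 1 - 1/11 = 10/11

Sum = 10/11


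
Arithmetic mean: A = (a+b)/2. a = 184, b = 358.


AM = (184 + 358)/2 = 542/2 = 271

AM = 271


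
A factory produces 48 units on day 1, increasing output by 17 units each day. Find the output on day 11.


aₙ = a₁ + (n-1)d
= 48 + (11-1)×17
= 48 + 170
= 218

a_11 = 218


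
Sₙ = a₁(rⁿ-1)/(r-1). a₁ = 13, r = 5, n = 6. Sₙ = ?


Sₙ = 13×(5^6 - 1)/(5 - 1)
= 13×(15625 - 1)/4
= 13×15624/4
= 50778

S_6 = 50778


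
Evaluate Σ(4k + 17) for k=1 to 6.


Σ(4k+17) = 4·Σk + 17·n
= 4·21 + 17·6
= 84 + 102 = 186

Σ = 186


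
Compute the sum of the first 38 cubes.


n(n+1)/2 = 38×39/2 = 741
Σk³ = 741² = 549081

Σk³ = 549081


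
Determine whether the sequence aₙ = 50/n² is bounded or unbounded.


a₁ = 50, a₂ = 50/4, a₃ = 50/9, ...
0 < aₙ ≤ 50 for all n ≥ 1
The sequence IS bounded

Bounded (0 < aₙ ≤ 50)


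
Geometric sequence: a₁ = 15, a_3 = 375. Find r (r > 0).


r^(n-1) = aₙ/a₁
r^2 = 375/15 = 25
r = 25^(1/2)
= ±5; taking r > 0 gives r = 5

r = 5


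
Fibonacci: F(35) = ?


Fibonacci sequence: 1, 1, 2, 3, 5, 8, 13, 21, 34, 55, 89, ...
F(35) = 9227465

F(35) = 9227465


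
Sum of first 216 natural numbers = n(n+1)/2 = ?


n(n+1)/2 = 216×217/2 = 46872/2 = 23436

Σk = 23436


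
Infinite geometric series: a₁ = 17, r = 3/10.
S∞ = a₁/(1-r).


S∞ = a₁/(1-r) = 17/(1 - 3/10)
= 17/(7/10)
= 170/7

S∞ = 170/7


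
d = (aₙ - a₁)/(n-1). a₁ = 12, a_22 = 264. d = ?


d = (aₙ - a₁)/(n-1)
= (264 - 12)/(22-1)
= 252/21 = 12

d = 12


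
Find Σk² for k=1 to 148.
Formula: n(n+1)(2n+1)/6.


n = 148
n(n+1)(2n+1)/6 = 148×149×297/6
= 6549444/6 = 1091574

Σk² = 1091574


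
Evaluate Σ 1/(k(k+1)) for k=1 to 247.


1/(k(k+1)) = 1/k - 1/(k+1) (partial fractions)
Telescoping: Σ = 1 - 1/248 = 247/248

Sum = 247/248


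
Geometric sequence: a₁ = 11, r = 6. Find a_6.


aₙ = a₁·r^(n-1)
= 11×6^5
= 11×7776
= 85536

a_6 = 85536


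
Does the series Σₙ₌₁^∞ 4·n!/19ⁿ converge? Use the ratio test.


aₙ = 4·n!/19^n
a_{n+1}/aₙ = (n+1)!/19^(n+1) × 19^n/n!  (constant 4 cancels)
= (n+1)/19
L = lim(n→∞) (n+1)/19 = ∞
L > 1 → series DIVERGES

Diverges (ratio test: L = ∞ > 1)


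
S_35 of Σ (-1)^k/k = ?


S = -1 + 1/2 - 1/3 + 1/4 - 1/5 + 1/6 - 1/7 + 1/8 ± ...
= -0.7072
(Full series converges to -ln(2) ≈ -0.6931)

S_35 = -0.7072


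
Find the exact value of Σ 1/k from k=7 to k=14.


Σₖ₌7^14 1/k = 1/7 + 1/8 + 1/9 + 1/10 + 1/11 + 1/12 + 1/13 + 1/14
= 288851/360360
≈ 0.8016

Sum = 288851/360360 ≈ 0.8016


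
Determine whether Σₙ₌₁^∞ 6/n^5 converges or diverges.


p-series test: Σ c/n^p converges if p > 1, diverges if p ≤ 1 (constant c > 0 doesn't affect convergence).
p = 5
5 > 1 → CONVERGES

Converges (p = 5 > 1)


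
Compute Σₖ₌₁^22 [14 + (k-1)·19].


aₙ = 14 + (22-1)×19 = 413
Sₙ = n(a₁+aₙ)/2 = 22×(14+413)/2
= 22×427/2 = 4697

S_22 = 4697


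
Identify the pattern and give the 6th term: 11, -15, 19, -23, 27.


Pattern: alternating sign, magnitude arithmetic (d=4)
Terms: 11, -15, 19, -23, 27
Next term = -31

Next term = -31


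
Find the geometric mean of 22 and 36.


GM = √(22×36) = √792 = 28.1425

GM = 28.1425


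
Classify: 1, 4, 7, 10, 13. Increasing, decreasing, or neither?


Differences: 3, 3, 3, 3
All differences > 0 → strictly INCREASING

Monotonically increasing


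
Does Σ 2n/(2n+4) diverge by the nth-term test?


lim(n→∞) 2n/(2n+4) = 2/2 = 1  (divide numerator and denominator by n)
lim aₙ = 1 ≠ 0 → series DIVERGES

Diverges (lim aₙ = 1 ≠ 0)


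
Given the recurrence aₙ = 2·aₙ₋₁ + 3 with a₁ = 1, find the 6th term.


Computing step by step:
a_1 = 1
a_2 = 5
a_3 = 13
a_4 = 29
a_5 = 61
a_6 = 125


a_6 = 125


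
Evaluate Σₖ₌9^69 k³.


Σₖ₌9^69 k³ = [69·70/2]² − [8·9/2]²
= 5832225 − 1296 = 5830929

Σk³ = 5830929


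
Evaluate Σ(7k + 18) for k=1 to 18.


Σ(7k+18) = 7·Σk + 18·n
= 7·171 + 18·18
= 1197 + 324 = 1521

Σ = 1521


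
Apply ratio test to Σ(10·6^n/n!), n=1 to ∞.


aₙ = 10·6^n/n!
a_{n+1}/aₙ = 6^(n+1)/(n+1)! × n!/6^n  (constant 10 cancels)
= 6/(n+1)
L = lim(n→∞) 6/(n+1) = 0
L < 1 → series CONVERGES

Converges (ratio test: L = 0 < 1)


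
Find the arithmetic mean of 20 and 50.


AM = (20 + 50)/2 = 70/2 = 35

AM = 35


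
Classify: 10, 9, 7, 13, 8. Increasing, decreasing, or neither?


Differences: -1, -2, 6, -5
Difference at position 3 is +6 (> 0) but position 1 is -1 (< 0) — sequence both rises and falls
→ NOT monotonic

Not monotonic


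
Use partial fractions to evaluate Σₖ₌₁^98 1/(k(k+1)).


1/(k(k+1)) = 1/k - 1/(k+1) (partial fractions)
Telescoping: Σ = 1 - 1/99 = 98/99

Sum = 98/99


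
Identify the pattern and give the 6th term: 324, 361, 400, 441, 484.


Pattern: perfect squares: n²
Terms: 324, 361, 400, 441, 484
Next term = 529

Next term = 529


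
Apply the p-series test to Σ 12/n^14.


p-series test: Σ c/n^p converges if p > 1, diverges if p ≤ 1 (constant c > 0 doesn't affect convergence).
p = 14
14 > 1 → CONVERGES

Converges (p = 14 > 1)


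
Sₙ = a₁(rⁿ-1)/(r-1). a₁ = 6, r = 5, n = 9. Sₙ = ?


Sₙ = 6×(5^9 - 1)/(5 - 1)
= 6×(1953125 - 1)/4
= 6×1953124/4
= 2929686

S_9 = 2929686


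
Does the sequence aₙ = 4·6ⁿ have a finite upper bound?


aₙ = 4·6ⁿ → as n→∞, aₙ→∞ (since base 6 > 1)
No finite upper bound exists
The sequence is UNBOUNDED

Unbounded (aₙ → ∞ as n → ∞)


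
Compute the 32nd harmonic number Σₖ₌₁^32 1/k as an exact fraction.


H_32 = 1/1 + 1/2 + 1/3 + ... + 1/32
= 586061125622639/144403552893600
≈ 4.0585

H_32 = 586061125622639/144403552893600 ≈ 4.0585


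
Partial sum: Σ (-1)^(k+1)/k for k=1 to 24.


S = 1 - 1/2 + 1/3 - 1/4 + 1/5 - 1/6 + 1/7 - 1/8 ± ...
= 0.6727
(Full series converges to +ln(2) ≈ +0.6931)

S_24 = 0.6727


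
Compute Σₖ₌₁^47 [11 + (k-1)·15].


aₙ = 11 + (47-1)×15 = 701
Sₙ = n(a₁+aₙ)/2 = 47×(11+701)/2
= 47×712/2 = 16732

S_47 = 16732


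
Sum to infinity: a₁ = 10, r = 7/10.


S∞ = a₁/(1-r) = 10/(1 - 7/10)
= 10/(3/10)
= 100/3

S∞ = 100/3


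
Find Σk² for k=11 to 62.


Σₖ₌11^62 k² = Σₖ₌₁^62 k² − Σₖ₌₁^10 k²
= 62·63·125/6 − 10·11·21/6
= 81375 − 385 = 80990

Σk² = 80990


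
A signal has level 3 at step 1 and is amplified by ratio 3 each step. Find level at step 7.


aₙ = a₁·r^(n-1)
= 3×3^6
= 3×729
= 2187

a_7 = 2187


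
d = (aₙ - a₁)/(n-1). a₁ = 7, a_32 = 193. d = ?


d = (aₙ - a₁)/(n-1)
= (193 - 7)/(32-1)
= 186/31 = 6

d = 6


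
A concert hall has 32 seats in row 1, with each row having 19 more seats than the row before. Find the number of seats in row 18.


aₙ = a₁ + (n-1)d
= 32 + (18-1)×19
= 32 + 323
= 355

a_18 = 355


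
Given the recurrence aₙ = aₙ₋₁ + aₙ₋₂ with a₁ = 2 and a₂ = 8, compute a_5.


Computing iteratively: 2, 8, 10, 18, 28
a_5 = 28

a_5 = 28


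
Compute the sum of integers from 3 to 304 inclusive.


Σₖ₌3^304 k = Σₖ₌₁^304 k − Σₖ₌₁^2 k
= 304·305/2 − 2·3/2
= 46360 − 3 = 46357

Σk = 46357


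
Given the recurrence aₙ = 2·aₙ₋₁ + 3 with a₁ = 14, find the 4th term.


Computing step by step:
a_1 = 14
a_2 = 31
a_3 = 65
a_4 = 133


a_4 = 133


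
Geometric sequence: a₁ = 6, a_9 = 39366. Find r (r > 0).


r^(n-1) = aₙ/a₁
r^8 = 39366/6 = 6561
r = 6561^(1/8)
= ±3; taking r > 0 gives r = 3

r = 3


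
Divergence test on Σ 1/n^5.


lim(n→∞) 1/n^5 = 0
lim aₙ = 0 → nth-term test is INCONCLUSIVE
(Need other tests; this is actually a convergent p-series with p=5 > 1)

Inconclusive (lim aₙ = 0; need another test)


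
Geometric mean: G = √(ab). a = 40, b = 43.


GM = √(40×43) = √1720 = 41.4729

GM = 41.4729


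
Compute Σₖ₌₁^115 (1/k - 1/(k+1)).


Telescoping: adjacent terms cancel.
= 1/1 - 1/116
= 1 - 1/116 = 115/116

Sum = 115/116


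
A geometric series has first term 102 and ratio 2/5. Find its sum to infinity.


S∞ = a₁/(1-r) = 102/(1 - 2/5)
= 102/(3/5)
= 170

S∞ = 170


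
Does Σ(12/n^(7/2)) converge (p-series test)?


p-series test: Σ c/n^p converges if p > 1, diverges if p ≤ 1 (constant c > 0 doesn't affect convergence).
p = 7/2
7/2 > 1 → CONVERGES

Converges (p = 7/2 > 1)


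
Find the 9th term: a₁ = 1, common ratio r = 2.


aₙ = a₁·r^(n-1)
= 1×2^8
= 1×256
= 256

a_9 = 256


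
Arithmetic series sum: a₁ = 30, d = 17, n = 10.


aₙ = 30 + (10-1)×17 = 183
Sₙ = n(a₁+aₙ)/2 = 10×(30+183)/2
= 10×213/2 = 1065

S_10 = 1065


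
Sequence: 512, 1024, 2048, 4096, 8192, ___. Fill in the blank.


Pattern: powers of 2: 2ⁿ
Terms: 512, 1024, 2048, 4096, 8192
Next term = 16384

Next term = 16384


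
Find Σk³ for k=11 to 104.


Σₖ₌11^104 k³ = [104·105/2]² − [10·11/2]²
= 29811600 − 3025 = 29808575

Σk³ = 29808575


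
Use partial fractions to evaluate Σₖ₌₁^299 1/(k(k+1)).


1/(k(k+1)) = 1/k - 1/(k+1) (partial fractions)
Telescoping: Σ = 1 - 1/300 = 299/300

Sum = 299/300


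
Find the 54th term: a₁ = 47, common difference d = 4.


aₙ = a₁ + (n-1)d
= 47 + (54-1)×4
= 47 + 212
= 259

a_54 = 259


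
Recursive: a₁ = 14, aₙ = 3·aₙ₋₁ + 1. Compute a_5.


Computing step by step:
a_1 = 14
a_2 = 43
a_3 = 130
a_4 = 391
a_5 = 1174


a_5 = 1174


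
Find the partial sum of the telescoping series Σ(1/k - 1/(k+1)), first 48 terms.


Telescoping: adjacent terms cancel.
= 1/1 - 1/49
= 1 - 1/49 = 48/49

Sum = 48/49


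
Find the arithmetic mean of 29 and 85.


AM = (29 + 85)/2 = 114/2 = 57

AM = 57


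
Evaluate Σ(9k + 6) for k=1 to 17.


Σ(9k+6) = 9·Σk + 6·n
= 9·153 + 6·17
= 1377 + 102 = 1479

Σ = 1479


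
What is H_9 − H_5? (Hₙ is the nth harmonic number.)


Σₖ₌6^9 1/k = 1/6 + 1/7 + 1/8 + 1/9
= 275/504
≈ 0.5456

Sum = 275/504 ≈ 0.5456


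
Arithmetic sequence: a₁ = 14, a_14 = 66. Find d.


d = (aₙ - a₁)/(n-1)
= (66 - 14)/(14-1)
= 52/13 = 4

d = 4


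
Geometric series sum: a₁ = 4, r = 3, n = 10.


Sₙ = 4×(3^10 - 1)/(3 - 1)
= 4×(59049 - 1)/2
= 4×59048/2
= 118096

S_10 = 118096


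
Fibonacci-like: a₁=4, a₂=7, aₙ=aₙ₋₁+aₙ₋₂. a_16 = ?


Computing iteratively: 4, 7, 11, 18, 29, 47, 76, 123, 199, 322, 521, 843, ...
a_16 = 5778

a_16 = 5778


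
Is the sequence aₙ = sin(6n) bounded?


For all n, -1 ≤ sin(6n) ≤ 1, so -1 ≤ sin(6n) ≤ 1
Lower bound: -1, Upper bound: 1
The sequence IS bounded

Bounded (-1 ≤ aₙ ≤ 1)


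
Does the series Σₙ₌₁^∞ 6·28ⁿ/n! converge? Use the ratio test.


aₙ = 6·28^n/n!
a_{n+1}/aₙ = 28^(n+1)/(n+1)! × n!/28^n  (constant 6 cancels)
= 28/(n+1)
L = lim(n→∞) 28/(n+1) = 0
L < 1 → series CONVERGES

Converges (ratio test: L = 0 < 1)


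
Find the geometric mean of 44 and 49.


GM = √(44×49) = √2156 = 46.4327

GM = 46.4327


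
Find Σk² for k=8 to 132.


Σₖ₌8^132 k² = Σₖ₌₁^132 k² − Σₖ₌₁^7 k²
= 132·133·265/6 − 7·8·15/6
= 775390 − 140 = 775250

Σk² = 775250


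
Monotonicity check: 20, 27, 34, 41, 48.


Differences: 7, 7, 7, 7
All differences > 0 → strictly INCREASING

Monotonically increasing


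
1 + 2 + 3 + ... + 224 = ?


n(n+1)/2 = 224×225/2 = 50400/2 = 25200

Σk = 25200


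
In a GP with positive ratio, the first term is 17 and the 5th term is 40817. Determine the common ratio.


r^(n-1) = aₙ/a₁
r^4 = 40817/17 = 2401
r = 2401^(1/4)
= ±7; taking r > 0 gives r = 7

r = 7


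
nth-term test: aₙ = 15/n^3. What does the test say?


lim(n→∞) 15/n^3 = 0
lim aₙ = 0 → nth-term test is INCONCLUSIVE
(Need other tests; this is actually a convergent p-series with p=3 > 1)

Inconclusive (lim aₙ = 0; need another test)


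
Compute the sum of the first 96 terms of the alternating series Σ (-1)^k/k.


S = -1 + 1/2 - 1/3 + 1/4 - 1/5 + 1/6 - 1/7 + 1/8 ± ...
= -0.688
(Full series converges to -ln(2) ≈ -0.6931)

S_96 = -0.688


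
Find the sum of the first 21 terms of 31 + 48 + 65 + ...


aₙ = 31 + (21-1)×17 = 371
Sₙ = n(a₁+aₙ)/2 = 21×(31+371)/2
= 21×402/2 = 4221

S_21 = 4221


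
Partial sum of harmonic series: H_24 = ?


H_24 = 1/1 + 1/2 + 1/3 + ... + 1/24
= 1347822955/356948592
≈ 3.776

H_24 = 1347822955/356948592 ≈ 3.776


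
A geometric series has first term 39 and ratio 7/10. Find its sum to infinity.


S∞ = a₁/(1-r) = 39/(1 - 7/10)
= 39/(3/10)
= 130

S∞ = 130


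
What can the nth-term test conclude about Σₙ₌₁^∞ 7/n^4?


lim(n→∞) 7/n^4 = 0
lim aₙ = 0 → nth-term test is INCONCLUSIVE
(Need other tests; this is actually a convergent p-series with p=4 > 1)

Inconclusive (lim aₙ = 0; need another test)


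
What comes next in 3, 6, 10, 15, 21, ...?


Pattern: triangular numbers: n(n+1)/2
Terms: 3, 6, 10, 15, 21
Next term = 28

Next term = 28


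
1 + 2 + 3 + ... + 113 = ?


n(n+1)/2 = 113×114/2 = 12882/2 = 6441

Σk = 6441


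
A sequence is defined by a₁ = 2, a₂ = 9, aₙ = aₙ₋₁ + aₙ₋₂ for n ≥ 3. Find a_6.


Computing iteratively: 2, 9, 11, 20, 31, 51
a_6 = 51

a_6 = 51


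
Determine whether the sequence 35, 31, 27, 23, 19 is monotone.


Differences: -4, -4, -4, -4
All differences < 0 → strictly DECREASING

Monotonically decreasing


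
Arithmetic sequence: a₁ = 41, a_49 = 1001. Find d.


d = (aₙ - a₁)/(n-1)
= (1001 - 41)/(49-1)
= 960/48 = 20

d = 20


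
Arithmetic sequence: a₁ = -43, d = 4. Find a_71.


aₙ = a₁ + (n-1)d
= -43 + (71-1)×4
= -43 + 280
= 237

a_71 = 237


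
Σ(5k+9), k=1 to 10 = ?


Σ(5k+9) = 5·Σk + 9·n
= 5·55 + 9·10
= 275 + 90 = 365

Σ = 365


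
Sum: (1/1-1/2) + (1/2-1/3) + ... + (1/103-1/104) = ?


Telescoping: adjacent terms cancel.
= 1/1 - 1/104
= 1 - 1/104 = 103/104

Sum = 103/104


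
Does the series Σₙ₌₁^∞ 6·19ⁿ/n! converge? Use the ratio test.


aₙ = 6·19^n/n!
a_{n+1}/aₙ = 19^(n+1)/(n+1)! × n!/19^n  (constant 6 cancels)
= 19/(n+1)
L = lim(n→∞) 19/(n+1) = 0
L < 1 → series CONVERGES

Converges (ratio test: L = 0 < 1)


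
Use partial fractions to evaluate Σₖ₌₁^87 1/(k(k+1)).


1/(k(k+1)) = 1/k - 1/(k+1) (partial fractions)
Telescoping: Σ = 1 - 1/88 = 87/88

Sum = 87/88


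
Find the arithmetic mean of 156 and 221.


AM = (156 + 221)/2 = 377/2 = 188.5

AM = 188.5


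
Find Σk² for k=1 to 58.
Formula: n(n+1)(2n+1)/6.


n = 58
n(n+1)(2n+1)/6 = 58×59×117/6
= 400374/6 = 66729

Σk² = 66729


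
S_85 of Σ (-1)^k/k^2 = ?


S = -1 + 1/4 - 1/9 + 1/16 - 1/25 + 1/36 - 1/49 + 1/64 ± ...
= -0.8225
(Full series converges to -π²/12 ≈ -0.8225)

S_85 = -0.8225


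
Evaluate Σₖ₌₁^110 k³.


n(n+1)/2 = 110×111/2 = 6105
Σk³ = 6105² = 37271025

Σk³ = 37271025


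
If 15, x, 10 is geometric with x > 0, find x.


GM = √(15×10) = √150 = 12.2474

GM = 12.2474


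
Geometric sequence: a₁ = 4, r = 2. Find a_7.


aₙ = a₁·r^(n-1)
= 4×2^6
= 4×64
= 256

a_7 = 256


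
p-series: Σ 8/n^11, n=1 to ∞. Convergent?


p-series test: Σ c/n^p converges if p > 1, diverges if p ≤ 1 (constant c > 0 doesn't affect convergence).
p = 11
11 > 1 → CONVERGES

Converges (p = 11 > 1)


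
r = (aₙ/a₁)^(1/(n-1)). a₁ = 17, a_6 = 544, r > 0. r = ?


r^(n-1) = aₙ/a₁
r^5 = 544/17 = 32
r = 32^(1/5)
= 2

r = 2


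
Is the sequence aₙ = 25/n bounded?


a₁ = 25, a₂ = 25/2, a₃ = 25/3, ...
0 < aₙ ≤ 25 for all n ≥ 1
Lower bound: 0, Upper bound: 25
The sequence IS bounded

Bounded (0 < aₙ ≤ 25)


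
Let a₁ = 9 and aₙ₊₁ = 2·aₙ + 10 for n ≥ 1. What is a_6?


Computing step by step:
a_1 = 9
a_2 = 28
a_3 = 66
a_4 = 142
a_5 = 294
a_6 = 598


a_6 = 598


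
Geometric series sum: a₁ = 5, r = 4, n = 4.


Sₙ = 5×(4^4 - 1)/(4 - 1)
= 5×(256 - 1)/3
= 5×255/3
= 425

S_4 = 425


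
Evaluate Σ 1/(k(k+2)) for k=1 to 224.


1/(k(k+2)) = (1/2)·(1/k - 1/(k+2)) (partial fractions)
Telescoping: Σ = (1/2)·(1 + 1/2 - 1/225 - 1/226) = 18956/25425

Sum = 18956/25425


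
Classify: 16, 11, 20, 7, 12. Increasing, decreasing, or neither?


Differences: -5, 9, -13, 5
Difference at position 2 is +9 (> 0) but position 1 is -5 (< 0) — sequence both rises and falls
→ NOT monotonic

Not monotonic


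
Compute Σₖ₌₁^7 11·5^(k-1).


Sₙ = 11×(5^7 - 1)/(5 - 1)
= 11×(78125 - 1)/4
= 11×78124/4
= 214841

S_7 = 214841


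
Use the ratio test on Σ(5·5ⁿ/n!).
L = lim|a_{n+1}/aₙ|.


aₙ = 5·5^n/n!
a_{n+1}/aₙ = 5^(n+1)/(n+1)! × n!/5^n  (constant 5 cancels)
= 5/(n+1)
L = lim(n→∞) 5/(n+1) = 0
L < 1 → series CONVERGES

Converges (ratio test: L = 0 < 1)


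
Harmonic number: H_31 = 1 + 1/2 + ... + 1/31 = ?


H_31 = 1/1 + 1/2 + 1/3 + ... + 1/31
= 290774257297357/72201776446800
≈ 4.0272

H_31 = 290774257297357/72201776446800 ≈ 4.0272


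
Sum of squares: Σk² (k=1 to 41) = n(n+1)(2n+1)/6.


n = 41
n(n+1)(2n+1)/6 = 41×42×83/6
= 142926/6 = 23821

Σk² = 23821


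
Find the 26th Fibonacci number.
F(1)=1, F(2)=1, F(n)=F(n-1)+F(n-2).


Fibonacci sequence: 1, 1, 2, 3, 5, 8, 13, 21, 34, 55, 89, ...
F(26) = 121393

F(26) = 121393


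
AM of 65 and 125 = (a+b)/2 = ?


AM = (65 + 125)/2 = 190/2 = 95

AM = 95


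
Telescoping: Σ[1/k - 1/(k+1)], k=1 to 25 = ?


Telescoping: adjacent terms cancel.
= 1/1 - 1/26
= 1 - 1/26 = 25/26

Sum = 25/26


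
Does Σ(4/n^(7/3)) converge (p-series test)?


p-series test: Σ c/n^p converges if p > 1, diverges if p ≤ 1 (constant c > 0 doesn't affect convergence).
p = 7/3
7/3 > 1 → CONVERGES

Converges (p = 7/3 > 1)


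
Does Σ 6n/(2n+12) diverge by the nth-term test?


lim(n→∞) 6n/(2n+12) = 6/2 = 3  (divide numerator and denominator by n)
lim aₙ = 3 ≠ 0 → series DIVERGES

Diverges (lim aₙ = 3 ≠ 0)


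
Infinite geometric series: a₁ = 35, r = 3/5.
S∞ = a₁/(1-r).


S∞ = a₁/(1-r) = 35/(1 - 3/5)
= 35/(2/5)
= 175/2

S∞ = 175/2


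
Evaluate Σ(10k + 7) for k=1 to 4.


Σ(10k+7) = 10·Σk + 7·n
= 10·10 + 7·4
= 100 + 28 = 128

Σ = 128


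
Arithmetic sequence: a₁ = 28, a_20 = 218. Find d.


d = (aₙ - a₁)/(n-1)
= (218 - 28)/(20-1)
= 190/19 = 10

d = 10


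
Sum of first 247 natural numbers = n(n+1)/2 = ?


n(n+1)/2 = 247×248/2 = 61256/2 = 30628

Σk = 30628


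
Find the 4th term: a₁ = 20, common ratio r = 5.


aₙ = a₁·r^(n-1)
= 20×5^3
= 20×125
= 2500

a_4 = 2500


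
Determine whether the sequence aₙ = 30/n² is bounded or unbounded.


a₁ = 30, a₂ = 30/4, a₃ = 30/9, ...
0 < aₙ ≤ 30 for all n ≥ 1
The sequence IS bounded

Bounded (0 < aₙ ≤ 30)


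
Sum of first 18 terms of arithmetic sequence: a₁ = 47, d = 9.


aₙ = 47 + (18-1)×9 = 200
Sₙ = n(a₁+aₙ)/2 = 18×(47+200)/2
= 18×247/2 = 2223

S_18 = 2223


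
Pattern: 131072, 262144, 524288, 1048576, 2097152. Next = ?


Pattern: powers of 2: 2ⁿ
Terms: 131072, 262144, 524288, 1048576, 2097152
Next term = 4194304

Next term = 4194304


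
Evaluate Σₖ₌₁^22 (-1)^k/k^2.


S = -1 + 1/4 - 1/9 + 1/16 - 1/25 + 1/36 - 1/49 + 1/64 ± ...
= -0.8215
(Full series converges to -π²/12 ≈ -0.8225)

S_22 = -0.8215


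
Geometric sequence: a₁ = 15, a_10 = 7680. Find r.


r^(n-1) = aₙ/a₁
r^9 = 7680/15 = 512
r = 512^(1/9)
= 2

r = 2


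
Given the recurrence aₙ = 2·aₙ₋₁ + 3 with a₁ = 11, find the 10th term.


Computing step by step:
a_1 = 11
a_2 = 25
a_3 = 53
a_4 = 109
a_5 = 221
a_6 = 445
a_7 = 893
a_8 = 1789
a_9 = 3581
a_10 = 7165


a_10 = 7165


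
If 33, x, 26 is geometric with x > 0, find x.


GM = √(33×26) = √858 = 29.2916

GM = 29.2916


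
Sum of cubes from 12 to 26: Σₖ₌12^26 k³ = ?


Σₖ₌12^26 k³ = [26·27/2]² − [11·12/2]²
= 123201 − 4356 = 118845

Σk³ = 118845


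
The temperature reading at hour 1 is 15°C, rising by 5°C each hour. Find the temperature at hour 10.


aₙ = a₁ + (n-1)d
= 15 + (10-1)×5
= 15 + 45
= 60

a_10 = 60


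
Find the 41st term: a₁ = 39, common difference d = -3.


aₙ = a₁ + (n-1)d
= 39 + (41-1)×-3
= 39 - 120
= -81

a_41 = -81


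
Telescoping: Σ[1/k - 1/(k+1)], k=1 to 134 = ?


Telescoping: adjacent terms cancel.
= 1/1 - 1/135
= 1 - 1/135 = 134/135

Sum = 134/135


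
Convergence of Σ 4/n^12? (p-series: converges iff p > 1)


p-series test: Σ c/n^p converges if p > 1, diverges if p ≤ 1 (constant c > 0 doesn't affect convergence).
p = 12
12 > 1 → CONVERGES

Converges (p = 12 > 1)


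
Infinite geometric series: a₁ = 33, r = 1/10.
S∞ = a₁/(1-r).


S∞ = a₁/(1-r) = 33/(1 - 1/10)
= 33/(9/10)
= 110/3

S∞ = 110/3


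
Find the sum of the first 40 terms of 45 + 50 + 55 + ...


aₙ = 45 + (40-1)×5 = 240
Sₙ = n(a₁+aₙ)/2 = 40×(45+240)/2
= 40×285/2 = 5700

S_40 = 5700


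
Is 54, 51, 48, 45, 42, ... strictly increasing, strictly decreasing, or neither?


Differences: -3, -3, -3, -3
All differences < 0 → strictly DECREASING

Monotonically decreasing


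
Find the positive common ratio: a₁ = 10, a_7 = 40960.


r^(n-1) = aₙ/a₁
r^6 = 40960/10 = 4096
r = 4096^(1/6)
= ±4; taking r > 0 gives r = 4

r = 4


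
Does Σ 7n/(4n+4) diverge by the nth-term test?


lim(n→∞) 7n/(4n+4) = 7/4 = 7/4  (divide numerator and denominator by n)
lim aₙ = 7/4 ≠ 0 → series DIVERGES

Diverges (lim aₙ = 7/4 ≠ 0)


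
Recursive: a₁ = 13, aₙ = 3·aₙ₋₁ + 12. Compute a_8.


Computing step by step:
a_1 = 13
a_2 = 51
a_3 = 165
a_4 = 507
a_5 = 1533
a_6 = 4611
a_7 = 13845
a_8 = 41547


a_8 = 41547


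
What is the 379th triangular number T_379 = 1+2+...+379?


n(n+1)/2 = 379×380/2 = 144020/2 = 72010

Σk = 72010


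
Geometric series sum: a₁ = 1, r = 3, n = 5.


Sₙ = 1×(3^5 - 1)/(3 - 1)
= 1×(243 - 1)/2
= 1×242/2
= 121

S_5 = 121


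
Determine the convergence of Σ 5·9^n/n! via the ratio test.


aₙ = 5·9^n/n!
a_{n+1}/aₙ = 9^(n+1)/(n+1)! × n!/9^n  (constant 5 cancels)
= 9/(n+1)
L = lim(n→∞) 9/(n+1) = 0
L < 1 → series CONVERGES

Converges (ratio test: L = 0 < 1)


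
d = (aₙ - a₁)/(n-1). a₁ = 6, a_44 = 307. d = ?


d = (aₙ - a₁)/(n-1)
= (307 - 6)/(44-1)
= 301/43 = 7

d = 7


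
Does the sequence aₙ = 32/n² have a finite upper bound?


a₁ = 32, a₂ = 32/4, a₃ = 32/9, ...
0 < aₙ ≤ 32 for all n ≥ 1
The sequence IS bounded

Bounded (0 < aₙ ≤ 32)


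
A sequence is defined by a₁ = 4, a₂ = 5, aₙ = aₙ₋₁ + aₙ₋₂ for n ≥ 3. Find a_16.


Computing iteratively: 4, 5, 9, 14, 23, 37, 60, 97, 157, 254, 411, 665, ...
a_16 = 4558

a_16 = 4558


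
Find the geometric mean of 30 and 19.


GM = √(30×19) = √570 = 23.8747

GM = 23.8747


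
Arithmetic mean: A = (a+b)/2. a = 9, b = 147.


AM = (9 + 147)/2 = 156/2 = 78

AM = 78
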